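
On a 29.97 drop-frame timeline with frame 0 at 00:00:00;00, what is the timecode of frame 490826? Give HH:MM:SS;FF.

Each 10-minute DF block holds 10 × 60 × 30 − 9 × 2 = 17982 frames. 490826 ÷ 17982 → 27 full blocks, remainder 5312.
Within the partial block the first minute is 1800 frames and each further minute 1798, so 2 further minute boundaries passed. Total skipped labels = 18 × 27 + 2 × 2 = 490.
Non-drop label index = 490826 + 490 = 491316; at 30 labels/s that is 04:32:57:06, i.e. DF 04:32:57;06.

04:32:57;06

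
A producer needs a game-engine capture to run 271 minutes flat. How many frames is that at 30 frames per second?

487800 frames

271 min = 16260 s.
Frames = 16260 × 30 = 487800.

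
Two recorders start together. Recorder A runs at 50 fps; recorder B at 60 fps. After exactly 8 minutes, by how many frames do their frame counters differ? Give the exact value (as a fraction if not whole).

8 min = 480 s.
A emits 50 × 480 = 24000 frames; B emits 60 × 480 = 28800.
Difference = 4800 frames; B is ahead of A.

4800 frames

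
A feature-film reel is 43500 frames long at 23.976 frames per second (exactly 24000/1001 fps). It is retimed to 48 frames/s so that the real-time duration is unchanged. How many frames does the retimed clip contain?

87087 frames

Target frames = source frames × (target rate / source rate) = 43500 × (48)/(24000/1001) = 43500 × 1001/500 = 87087.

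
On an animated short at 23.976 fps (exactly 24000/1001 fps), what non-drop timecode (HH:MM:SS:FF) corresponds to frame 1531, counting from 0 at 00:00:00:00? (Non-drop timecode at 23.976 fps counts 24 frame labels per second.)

00:01:03:19

1531 ÷ 24 = 63 full seconds, remainder 19 frames.
63 s = 0 h 1 min 3 s.
Timecode: 00:01:03:19.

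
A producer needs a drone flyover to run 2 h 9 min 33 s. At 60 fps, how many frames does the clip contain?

2 h 9 min 33 s = 7773 s.
Frames = 7773 × 60 = 466380.

466380 frames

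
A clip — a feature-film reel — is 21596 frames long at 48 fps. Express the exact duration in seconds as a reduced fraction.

5399/12 seconds

Running time = 21596 ÷ (48) = 21596 × 1/48 = 5399/12 s.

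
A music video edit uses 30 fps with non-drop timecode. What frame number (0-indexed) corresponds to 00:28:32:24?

frame 51384

Total seconds to the label: (0 × 3600 + 28 × 60 + 32) = 1712.
Frame index = 1712 × 30 + 24 = 51384.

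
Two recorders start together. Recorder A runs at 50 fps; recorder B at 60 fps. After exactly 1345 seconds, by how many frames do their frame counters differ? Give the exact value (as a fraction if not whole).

A emits 50 × 1345 = 67250 frames; B emits 60 × 1345 = 80700.
Difference = 13450 frames; B is ahead of A.

13450 frames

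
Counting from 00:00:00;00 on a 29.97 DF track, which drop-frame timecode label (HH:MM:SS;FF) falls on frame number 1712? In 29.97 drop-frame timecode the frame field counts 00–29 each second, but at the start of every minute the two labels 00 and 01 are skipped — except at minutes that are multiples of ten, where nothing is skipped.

Each 10-minute DF block holds 10 × 60 × 30 − 9 × 2 = 17982 frames. 1712 ÷ 17982 → 0 full blocks, remainder 1712.
Within the partial block the first minute is 1800 frames and each further minute 1798, so 0 further minute boundaries passed. Total skipped labels = 18 × 0 + 2 × 0 = 0.
Non-drop label index = 1712 + 0 = 1712; at 30 labels/s that is 00:00:57:02, i.e. DF 00:00:57;02.

00:00:57;02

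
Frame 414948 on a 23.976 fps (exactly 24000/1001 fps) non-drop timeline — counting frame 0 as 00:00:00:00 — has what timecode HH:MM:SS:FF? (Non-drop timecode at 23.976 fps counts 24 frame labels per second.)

04:48:09:12

414948 ÷ 24 = 17289 full seconds, remainder 12 frames.
17289 s = 4 h 48 min 9 s.
Timecode: 04:48:09:12.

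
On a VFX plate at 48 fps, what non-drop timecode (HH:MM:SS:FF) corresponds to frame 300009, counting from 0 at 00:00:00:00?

300009 ÷ 48 = 6250 full seconds, remainder 9 frames.
6250 s = 1 h 44 min 10 s.
Timecode: 01:44:10:09.

01:44:10:09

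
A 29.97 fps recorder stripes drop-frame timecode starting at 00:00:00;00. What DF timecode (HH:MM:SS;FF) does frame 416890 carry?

03:51:50;06

Ten DF minutes hold 17982 frames, so frame 416890 lies in block 23 (frames 413586–431567) with 3304 frames into that block.
The block's first minute is 1800 frames and the rest 1798 each; 3304 frames reaches minute 1, so 23 × 18 + 1 × 2 = 416 labels have been skipped so far.
Adding those back, label number 416890 + 416 = 417306 at 30 labels/s is 13910 s + 6 f = 3 h 51 min 50 s frame 6, i.e. 03:51:50;06.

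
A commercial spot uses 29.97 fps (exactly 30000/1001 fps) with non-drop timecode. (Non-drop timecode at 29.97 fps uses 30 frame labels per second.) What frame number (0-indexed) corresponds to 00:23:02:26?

41486

Total seconds to the label: (0 × 3600 + 23 × 60 + 2) = 1382.
Frame index = 1382 × 30 + 26 = 41486.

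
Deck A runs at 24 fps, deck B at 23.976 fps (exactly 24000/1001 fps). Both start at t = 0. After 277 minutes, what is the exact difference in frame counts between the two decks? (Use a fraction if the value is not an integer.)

398880/1001 frames

277 min = 16620 s.
A emits 24 × 16620 = 398880 frames; B emits 24000/1001 × 16620 = 398880000/1001.
Difference = 398880/1001 frames (≈ 398.4815); B is behind A.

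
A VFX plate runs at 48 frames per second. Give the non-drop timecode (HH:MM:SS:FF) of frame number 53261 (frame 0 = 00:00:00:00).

53261 ÷ 48 = 1109 full seconds, remainder 29 frames.
1109 s = 0 h 18 min 29 s.
Timecode: 00:18:29:29.

00:18:29:29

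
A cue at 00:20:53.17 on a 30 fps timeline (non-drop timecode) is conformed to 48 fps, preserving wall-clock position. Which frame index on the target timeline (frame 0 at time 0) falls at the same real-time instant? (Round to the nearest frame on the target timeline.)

frame 60171

Source frame index: (0×3600 + 20×60 + 53) × 30 + 17 = 37607.
Real time: 37607 / (30) = 37607/30 s.
Target frame: (37607/30) × (48) = 300856/5 ≈ 60171.200 → 60171.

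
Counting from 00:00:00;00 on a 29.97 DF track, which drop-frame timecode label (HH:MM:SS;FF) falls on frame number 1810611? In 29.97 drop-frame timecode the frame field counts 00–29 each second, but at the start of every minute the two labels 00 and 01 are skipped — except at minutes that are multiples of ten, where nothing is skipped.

16:46:54;03

Ten DF minutes hold 17982 frames, so frame 1810611 lies in block 100 (frames 1798200–1816181) with 12411 frames into that block.
The block's first minute is 1800 frames and the rest 1798 each; 12411 frames reaches minute 6, so 100 × 18 + 6 × 2 = 1812 labels have been skipped so far.
Adding those back, label number 1810611 + 1812 = 1812423 at 30 labels/s is 60414 s + 3 f = 16 h 46 min 54 s frame 3, i.e. 16:46:54;03.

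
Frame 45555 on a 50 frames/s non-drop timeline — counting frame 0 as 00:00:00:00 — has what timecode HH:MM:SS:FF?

00:15:11:05

45555 ÷ 50 = 911 full seconds, remainder 5 frames.
911 s = 0 h 15 min 11 s.
Timecode: 00:15:11:05.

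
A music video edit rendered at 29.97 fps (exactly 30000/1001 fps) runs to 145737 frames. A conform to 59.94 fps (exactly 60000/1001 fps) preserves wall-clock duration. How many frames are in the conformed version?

Target frames = source frames × (target rate / source rate) = 145737 × (60000/1001)/(30000/1001) = 145737 × 2 = 291474.

291474 frames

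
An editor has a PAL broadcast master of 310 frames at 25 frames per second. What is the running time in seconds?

Running time = 310 / (25) = 12.4 s.

12.4 seconds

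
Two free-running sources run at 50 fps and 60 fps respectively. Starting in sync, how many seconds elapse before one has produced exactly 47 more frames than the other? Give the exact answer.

The gap grows by |60 − 50| = 10 frames per second.
Time for a 47-frame gap: 47 ÷ (10) = 4.7 s.

4.7 seconds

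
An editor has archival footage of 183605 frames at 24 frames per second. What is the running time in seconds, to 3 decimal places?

7650.208 seconds

Running time = 183605 × 1/24 = 183605/24 s ≈ 7650.208 s.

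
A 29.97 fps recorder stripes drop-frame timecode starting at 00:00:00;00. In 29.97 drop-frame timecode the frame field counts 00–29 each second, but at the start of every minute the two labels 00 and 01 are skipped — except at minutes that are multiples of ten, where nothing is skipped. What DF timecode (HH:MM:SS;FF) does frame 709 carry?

Each 10-minute DF block holds 10 × 60 × 30 − 9 × 2 = 17982 frames. 709 ÷ 17982 → 0 full blocks, remainder 709.
Within the partial block the first minute is 1800 frames and each further minute 1798, so 0 further minute boundaries passed. Total skipped labels = 18 × 0 + 2 × 0 = 0.
Non-drop label index = 709 + 0 = 709; at 30 labels/s that is 00:00:23:19, i.e. DF 00:00:23;19.

00:00:23;19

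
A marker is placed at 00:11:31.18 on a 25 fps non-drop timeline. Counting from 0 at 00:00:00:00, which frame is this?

Total seconds to the label: (0 × 3600 + 11 × 60 + 31) = 691.
Frame index = 691 × 25 + 18 = 17293.

frame 17293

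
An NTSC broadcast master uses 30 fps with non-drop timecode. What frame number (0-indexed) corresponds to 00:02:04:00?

3720

Total seconds to the label: (0 × 3600 + 2 × 60 + 4) = 124.
Frame index = 124 × 30 + 0 = 3720.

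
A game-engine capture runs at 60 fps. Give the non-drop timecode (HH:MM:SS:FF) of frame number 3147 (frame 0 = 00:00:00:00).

00:00:52:27

3147 ÷ 60 = 52 full seconds, remainder 27 frames.
52 s = 0 h 0 min 52 s.
Timecode: 00:00:52:27.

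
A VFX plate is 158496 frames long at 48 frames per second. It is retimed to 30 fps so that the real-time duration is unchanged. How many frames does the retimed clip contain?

Target frames = source frames × (target rate / source rate) = 158496 × (30)/(48) = 158496 × 5/8 = 99060.

99060 frames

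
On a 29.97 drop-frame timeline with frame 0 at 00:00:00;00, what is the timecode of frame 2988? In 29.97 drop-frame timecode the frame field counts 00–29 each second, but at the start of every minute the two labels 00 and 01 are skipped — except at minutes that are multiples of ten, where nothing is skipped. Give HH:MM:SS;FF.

00:01:39;20

Each 10-minute DF block holds 10 × 60 × 30 − 9 × 2 = 17982 frames. 2988 ÷ 17982 → 0 full blocks, remainder 2988.
Within the partial block the first minute is 1800 frames and each further minute 1798, so 1 further minute boundary passed. Total skipped labels = 18 × 0 + 2 × 1 = 2.
Non-drop label index = 2988 + 2 = 2990; at 30 labels/s that is 00:01:39:20, i.e. DF 00:01:39;20.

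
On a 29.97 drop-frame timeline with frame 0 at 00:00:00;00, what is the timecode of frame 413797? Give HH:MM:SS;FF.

03:50:07;01

Ten DF minutes hold 17982 frames, so frame 413797 lies in block 23 (frames 413586–431567) with 211 frames into that block.
The block's first minute is 1800 frames and the rest 1798 each; 211 frames reaches minute 0, so 23 × 18 + 0 × 2 = 414 labels have been skipped so far.
Adding those back, label number 413797 + 414 = 414211 at 30 labels/s is 13807 s + 1 f = 3 h 50 min 7 s frame 1, i.e. 03:50:07;01.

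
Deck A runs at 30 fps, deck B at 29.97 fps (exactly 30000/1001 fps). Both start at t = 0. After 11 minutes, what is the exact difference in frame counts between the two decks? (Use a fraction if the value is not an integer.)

11 min = 660 s.
A emits 30 × 660 = 19800 frames; B emits 30000/1001 × 660 = 1800000/91.
Difference = 1800/91 frames (≈ 19.7802); B is behind A.

1800/91 frames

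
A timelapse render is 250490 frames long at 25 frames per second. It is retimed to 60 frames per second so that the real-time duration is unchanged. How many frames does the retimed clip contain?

Target frames = source frames × (target rate / source rate) = 250490 × (60)/(25) = 250490 × 12/5 = 601176.

601176 frames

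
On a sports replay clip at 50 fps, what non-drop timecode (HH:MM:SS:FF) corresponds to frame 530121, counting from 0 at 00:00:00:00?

02:56:42:21

530121 ÷ 50 = 10602 full seconds, remainder 21 frames.
10602 s = 2 h 56 min 42 s.
Timecode: 02:56:42:21.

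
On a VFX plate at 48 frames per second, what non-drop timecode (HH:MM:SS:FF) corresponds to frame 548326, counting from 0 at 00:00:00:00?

03:10:23:22

548326 ÷ 48 = 11423 full seconds, remainder 22 frames.
11423 s = 3 h 10 min 23 s.
Timecode: 03:10:23:22.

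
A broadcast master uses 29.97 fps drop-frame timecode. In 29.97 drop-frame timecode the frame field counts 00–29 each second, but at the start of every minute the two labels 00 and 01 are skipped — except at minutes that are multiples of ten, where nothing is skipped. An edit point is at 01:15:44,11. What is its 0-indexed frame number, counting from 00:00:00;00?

As if non-drop at 30 labels/s: (1 × 3600 + 15 × 60 + 44) × 30 + 11 = 136331.
Minute boundaries passed: 75; those not divisible by 10: 75 − 7 = 68; dropped labels = 2 × 68 = 136.
Actual frame index = 136331 − 136 = 136195.

136195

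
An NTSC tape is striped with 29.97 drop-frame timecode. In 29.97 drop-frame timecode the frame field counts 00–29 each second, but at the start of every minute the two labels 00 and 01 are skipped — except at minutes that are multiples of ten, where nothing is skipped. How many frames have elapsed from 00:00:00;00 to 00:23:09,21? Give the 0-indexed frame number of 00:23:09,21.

Complete 10-minute blocks: 2, each 17982 frames → 35964.
Remaining 3 whole minutes in the current block: 1800 + 2 × 1798 = 5396 frames.
Within the current minute: 9 × 30 + 21 − 2 = 289 (labels ;00/;01 skipped at this minute). Total = 35964 + 5396 + 289 = 41649.

41649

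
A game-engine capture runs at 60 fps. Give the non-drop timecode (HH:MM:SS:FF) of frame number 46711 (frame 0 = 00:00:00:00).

00:12:58:31

46711 ÷ 60 = 778 full seconds, remainder 31 frames.
778 s = 0 h 12 min 58 s.
Timecode: 00:12:58:31.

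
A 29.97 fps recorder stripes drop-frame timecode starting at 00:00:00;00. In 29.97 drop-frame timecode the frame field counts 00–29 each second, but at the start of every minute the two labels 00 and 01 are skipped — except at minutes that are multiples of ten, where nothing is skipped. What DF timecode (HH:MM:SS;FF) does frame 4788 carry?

00:02:39;22

Each 10-minute DF block holds 10 × 60 × 30 − 9 × 2 = 17982 frames. 4788 ÷ 17982 → 0 full blocks, remainder 4788.
Within the partial block the first minute is 1800 frames and each further minute 1798, so 2 further minute boundaries passed. Total skipped labels = 18 × 0 + 2 × 2 = 4.
Non-drop label index = 4788 + 4 = 4792; at 30 labels/s that is 00:02:39:22, i.e. DF 00:02:39;22.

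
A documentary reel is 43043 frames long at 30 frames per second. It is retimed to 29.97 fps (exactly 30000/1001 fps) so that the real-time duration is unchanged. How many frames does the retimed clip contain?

Target frames = source frames × (target rate / source rate) = 43043 × (30000/1001)/(30) = 43043 × 1000/1001 = 43000.

43000 frames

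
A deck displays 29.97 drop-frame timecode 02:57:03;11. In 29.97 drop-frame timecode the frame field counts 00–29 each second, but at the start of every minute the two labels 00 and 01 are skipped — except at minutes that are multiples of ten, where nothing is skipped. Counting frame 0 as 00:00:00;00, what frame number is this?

Complete 10-minute blocks: 17, each 17982 frames → 305694.
Remaining 7 whole minutes in the current block: 1800 + 6 × 1798 = 12588 frames.
Within the current minute: 3 × 30 + 11 − 2 = 99 (labels ;00/;01 skipped at this minute). Total = 305694 + 12588 + 99 = 318381.

318381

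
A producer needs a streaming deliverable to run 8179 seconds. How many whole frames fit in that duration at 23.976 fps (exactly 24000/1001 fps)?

196099 frames

Frames = 8179 × 24000/1001 = 196296000/1001 ≈ 196099.9001.
Complete frames: 196099.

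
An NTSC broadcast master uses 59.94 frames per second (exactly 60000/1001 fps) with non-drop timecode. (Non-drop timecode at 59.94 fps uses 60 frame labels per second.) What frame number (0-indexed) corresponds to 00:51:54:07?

Total seconds to the label: (0 × 3600 + 51 × 60 + 54) = 3114.
Frame index = 3114 × 60 + 7 = 186847.

frame 186847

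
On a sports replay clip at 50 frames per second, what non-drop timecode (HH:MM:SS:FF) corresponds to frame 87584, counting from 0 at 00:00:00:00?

00:29:11:34

87584 ÷ 50 = 1751 full seconds, remainder 34 frames.
1751 s = 0 h 29 min 11 s.
Timecode: 00:29:11:34.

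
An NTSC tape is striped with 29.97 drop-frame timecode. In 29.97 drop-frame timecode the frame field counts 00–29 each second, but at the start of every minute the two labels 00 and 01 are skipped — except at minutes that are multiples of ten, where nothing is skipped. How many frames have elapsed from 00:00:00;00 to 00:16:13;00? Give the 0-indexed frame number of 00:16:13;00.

29160

As if non-drop at 30 labels/s: (0 × 3600 + 16 × 60 + 13) × 30 + 0 = 29190.
Minute boundaries passed: 16; those not divisible by 10: 16 − 1 = 15; dropped labels = 2 × 15 = 30.
Actual frame index = 29190 − 30 = 29160.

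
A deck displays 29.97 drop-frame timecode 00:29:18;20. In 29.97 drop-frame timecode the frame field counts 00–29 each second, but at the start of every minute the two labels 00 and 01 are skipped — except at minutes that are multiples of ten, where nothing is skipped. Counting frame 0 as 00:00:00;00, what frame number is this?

As if non-drop at 30 labels/s: (0 × 3600 + 29 × 60 + 18) × 30 + 20 = 52760.
Minute boundaries passed: 29; those not divisible by 10: 29 − 2 = 27; dropped labels = 2 × 27 = 54.
Actual frame index = 52760 − 54 = 52706.

52706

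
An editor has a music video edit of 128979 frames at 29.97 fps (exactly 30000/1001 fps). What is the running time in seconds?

Running time = 128979 / (30000/1001) = 4303.5993 s.

4303.5993 seconds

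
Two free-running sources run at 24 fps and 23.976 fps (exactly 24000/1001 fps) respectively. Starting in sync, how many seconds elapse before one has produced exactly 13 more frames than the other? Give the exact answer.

The gap grows by |24000/1001 − 24| = 24/1001 frames per second.
Time for a 13-frame gap: 13 ÷ (24/1001) = 13013/24 s.

13013/24 seconds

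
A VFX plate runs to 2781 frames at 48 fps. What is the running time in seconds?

Running time = 2781 / (48) = 57.9375 s.

57.9375 seconds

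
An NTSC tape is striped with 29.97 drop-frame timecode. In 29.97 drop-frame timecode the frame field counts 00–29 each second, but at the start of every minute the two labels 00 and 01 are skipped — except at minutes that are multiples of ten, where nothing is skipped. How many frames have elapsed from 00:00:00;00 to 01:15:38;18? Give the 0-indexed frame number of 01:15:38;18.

136022

Complete 10-minute blocks: 7, each 17982 frames → 125874.
Remaining 5 whole minutes in the current block: 1800 + 4 × 1798 = 8992 frames.
Within the current minute: 38 × 30 + 18 − 2 = 1156 (labels ;00/;01 skipped at this minute). Total = 125874 + 8992 + 1156 = 136022.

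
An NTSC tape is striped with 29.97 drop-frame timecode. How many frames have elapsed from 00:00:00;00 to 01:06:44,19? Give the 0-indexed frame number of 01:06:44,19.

Complete 10-minute blocks: 6, each 17982 frames → 107892.
Remaining 6 whole minutes in the current block: 1800 + 5 × 1798 = 10790 frames.
Within the current minute: 44 × 30 + 19 − 2 = 1337 (labels ;00/;01 skipped at this minute). Total = 107892 + 10790 + 1337 = 120019.

120019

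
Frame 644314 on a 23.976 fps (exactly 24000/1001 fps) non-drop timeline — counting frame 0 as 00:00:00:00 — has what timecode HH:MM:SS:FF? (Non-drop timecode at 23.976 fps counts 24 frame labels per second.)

07:27:26:10

644314 ÷ 24 = 26846 full seconds, remainder 10 frames.
26846 s = 7 h 27 min 26 s.
Timecode: 07:27:26:10.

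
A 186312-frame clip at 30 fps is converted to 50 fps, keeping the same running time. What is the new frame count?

Target frames = source frames × (target rate / source rate) = 186312 × (50)/(30) = 186312 × 5/3 = 310520.

310520 frames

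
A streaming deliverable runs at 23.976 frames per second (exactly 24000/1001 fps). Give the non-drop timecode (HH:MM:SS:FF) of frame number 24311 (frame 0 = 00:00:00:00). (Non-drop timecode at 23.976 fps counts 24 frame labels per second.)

00:16:52:23

24311 ÷ 24 = 1012 full seconds, remainder 23 frames.
1012 s = 0 h 16 min 52 s.
Timecode: 00:16:52:23.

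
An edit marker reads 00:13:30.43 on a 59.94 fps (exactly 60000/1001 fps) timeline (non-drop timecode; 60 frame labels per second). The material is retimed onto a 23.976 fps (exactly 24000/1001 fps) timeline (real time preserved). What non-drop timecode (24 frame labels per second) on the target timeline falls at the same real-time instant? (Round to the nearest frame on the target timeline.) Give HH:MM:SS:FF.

00:13:30:17

Source frame index: (0×3600 + 13×60 + 30) × 60 + 43 = 48643.
Real time: 48643 / (60000/1001) = 48691643/60000 s.
Target frame: (48691643/60000) × (24000/1001) = 97286/5 ≈ 19457.200 → 19457.
At 24 labels/s: frame 19457 → 00:13:30:17.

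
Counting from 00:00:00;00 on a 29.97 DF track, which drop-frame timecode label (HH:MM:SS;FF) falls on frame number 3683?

Each 10-minute DF block holds 10 × 60 × 30 − 9 × 2 = 17982 frames. 3683 ÷ 17982 → 0 full blocks, remainder 3683.
Within the partial block the first minute is 1800 frames and each further minute 1798, so 2 further minute boundaries passed. Total skipped labels = 18 × 0 + 2 × 2 = 4.
Non-drop label index = 3683 + 4 = 3687; at 30 labels/s that is 00:02:02:27, i.e. DF 00:02:02;27.

00:02:02;27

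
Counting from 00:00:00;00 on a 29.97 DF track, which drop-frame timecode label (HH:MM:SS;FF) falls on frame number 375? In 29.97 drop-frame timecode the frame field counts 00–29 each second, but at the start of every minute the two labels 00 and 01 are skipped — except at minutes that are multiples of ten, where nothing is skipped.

00:00:12;15

Ten DF minutes hold 17982 frames, so frame 375 lies in block 0 (frames 0–17981) with 375 frames into that block.
The block's first minute is 1800 frames and the rest 1798 each; 375 frames reaches minute 0, so 0 × 18 + 0 × 2 = 0 labels have been skipped so far.
Adding those back, label number 375 + 0 = 375 at 30 labels/s is 12 s + 15 f = 0 h 0 min 12 s frame 15, i.e. 00:00:12;15.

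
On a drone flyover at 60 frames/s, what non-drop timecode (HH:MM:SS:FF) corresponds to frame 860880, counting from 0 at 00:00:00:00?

860880 ÷ 60 = 14348 full seconds, remainder 0 frames.
14348 s = 3 h 59 min 8 s.
Timecode: 03:59:08:00.

03:59:08:00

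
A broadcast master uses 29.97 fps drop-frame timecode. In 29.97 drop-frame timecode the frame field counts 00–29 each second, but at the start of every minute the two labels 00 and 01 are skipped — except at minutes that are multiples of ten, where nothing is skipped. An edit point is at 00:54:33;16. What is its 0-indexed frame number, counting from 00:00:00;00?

98108

Complete 10-minute blocks: 5, each 17982 frames → 89910.
Remaining 4 whole minutes in the current block: 1800 + 3 × 1798 = 7194 frames.
Within the current minute: 33 × 30 + 16 − 2 = 1004 (labels ;00/;01 skipped at this minute). Total = 89910 + 7194 + 1004 = 98108.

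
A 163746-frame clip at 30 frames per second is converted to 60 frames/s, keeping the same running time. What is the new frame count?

327492 frames

Frames at target rate = 163746 × (60) / (30) = 327492.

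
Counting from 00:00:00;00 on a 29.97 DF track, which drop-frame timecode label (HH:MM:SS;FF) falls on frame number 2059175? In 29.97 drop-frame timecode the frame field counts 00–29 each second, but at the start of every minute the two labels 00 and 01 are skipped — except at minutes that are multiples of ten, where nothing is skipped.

19:05:07;27

Ten DF minutes hold 17982 frames, so frame 2059175 lies in block 114 (frames 2049948–2067929) with 9227 frames into that block.
The block's first minute is 1800 frames and the rest 1798 each; 9227 frames reaches minute 5, so 114 × 18 + 5 × 2 = 2062 labels have been skipped so far.
Adding those back, label number 2059175 + 2062 = 2061237 at 30 labels/s is 68707 s + 27 f = 19 h 5 min 7 s frame 27, i.e. 19:05:07;27.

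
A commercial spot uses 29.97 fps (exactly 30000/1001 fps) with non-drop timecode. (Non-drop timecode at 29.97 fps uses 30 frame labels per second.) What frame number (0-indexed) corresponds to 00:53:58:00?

Total seconds to the label: (0 × 3600 + 53 × 60 + 58) = 3238.
Frame index = 3238 × 30 + 0 = 97140.

97140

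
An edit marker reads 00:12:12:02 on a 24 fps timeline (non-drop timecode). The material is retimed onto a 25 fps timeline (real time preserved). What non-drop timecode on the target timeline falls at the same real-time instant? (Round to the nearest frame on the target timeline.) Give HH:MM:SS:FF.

Source frame index: (0×3600 + 12×60 + 12) × 24 + 2 = 17570.
Real time: 17570 / (24) = 8785/12 s.
Target frame: (8785/12) × (25) = 219625/12 ≈ 18302.083 → 18302.
At 25 labels/s: frame 18302 → 00:12:12:02.

00:12:12:02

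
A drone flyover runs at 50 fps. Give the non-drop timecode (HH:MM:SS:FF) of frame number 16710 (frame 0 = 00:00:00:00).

16710 ÷ 50 = 334 full seconds, remainder 10 frames.
334 s = 0 h 5 min 34 s.
Timecode: 00:05:34:10.

00:05:34:10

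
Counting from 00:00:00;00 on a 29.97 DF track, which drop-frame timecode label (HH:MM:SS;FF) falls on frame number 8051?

00:04:28;19

Each 10-minute DF block holds 10 × 60 × 30 − 9 × 2 = 17982 frames. 8051 ÷ 17982 → 0 full blocks, remainder 8051.
Within the partial block the first minute is 1800 frames and each further minute 1798, so 4 further minute boundaries passed. Total skipped labels = 18 × 0 + 2 × 4 = 8.
Non-drop label index = 8051 + 8 = 8059; at 30 labels/s that is 00:04:28:19, i.e. DF 00:04:28;19.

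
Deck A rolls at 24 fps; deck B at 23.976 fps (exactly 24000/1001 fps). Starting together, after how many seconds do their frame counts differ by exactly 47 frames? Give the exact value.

The gap grows by |24000/1001 − 24| = 24/1001 frames per second.
Time for a 47-frame gap: 47 ÷ (24/1001) = 47047/24 s.

47047/24 seconds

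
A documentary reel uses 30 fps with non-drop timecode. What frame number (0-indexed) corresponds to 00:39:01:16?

Total seconds to the label: (0 × 3600 + 39 × 60 + 1) = 2341.
Frame index = 2341 × 30 + 16 = 70246.

frame 70246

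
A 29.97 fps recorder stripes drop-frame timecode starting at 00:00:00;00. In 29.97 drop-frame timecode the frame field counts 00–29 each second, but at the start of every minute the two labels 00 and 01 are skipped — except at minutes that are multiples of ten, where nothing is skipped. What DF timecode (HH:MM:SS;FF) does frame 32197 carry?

00:17:54;09

Ten DF minutes hold 17982 frames, so frame 32197 lies in block 1 (frames 17982–35963) with 14215 frames into that block.
The block's first minute is 1800 frames and the rest 1798 each; 14215 frames reaches minute 7, so 1 × 18 + 7 × 2 = 32 labels have been skipped so far.
Adding those back, label number 32197 + 32 = 32229 at 30 labels/s is 1074 s + 9 f = 0 h 17 min 54 s frame 9, i.e. 00:17:54;09.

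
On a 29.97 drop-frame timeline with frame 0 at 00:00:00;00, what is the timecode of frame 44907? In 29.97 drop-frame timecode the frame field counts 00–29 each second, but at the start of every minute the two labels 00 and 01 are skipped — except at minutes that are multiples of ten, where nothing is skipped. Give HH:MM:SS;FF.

Each 10-minute DF block holds 10 × 60 × 30 − 9 × 2 = 17982 frames. 44907 ÷ 17982 → 2 full blocks, remainder 8943.
Within the partial block the first minute is 1800 frames and each further minute 1798, so 4 further minute boundaries passed. Total skipped labels = 18 × 2 + 2 × 4 = 44.
Non-drop label index = 44907 + 44 = 44951; at 30 labels/s that is 00:24:58:11, i.e. DF 00:24:58;11.

00:24:58;11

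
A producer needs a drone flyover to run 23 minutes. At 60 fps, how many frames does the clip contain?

82800 frames

23 min = 1380 s.
Frames = 1380 × 60 = 82800.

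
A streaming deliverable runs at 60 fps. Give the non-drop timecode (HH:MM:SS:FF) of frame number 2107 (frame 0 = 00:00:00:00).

2107 ÷ 60 = 35 full seconds, remainder 7 frames.
35 s = 0 h 0 min 35 s.
Timecode: 00:00:35:07.

00:00:35:07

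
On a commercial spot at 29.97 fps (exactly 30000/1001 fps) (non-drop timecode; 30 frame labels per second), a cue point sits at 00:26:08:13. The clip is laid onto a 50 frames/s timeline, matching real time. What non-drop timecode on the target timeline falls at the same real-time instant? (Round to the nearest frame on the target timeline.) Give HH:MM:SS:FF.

00:26:10:00

Source frame index: (0×3600 + 26×60 + 8) × 30 + 13 = 47053.
Real time: 47053 / (30000/1001) = 47100053/30000 s.
Target frame: (47100053/30000) × (50) = 47100053/600 ≈ 78500.088 → 78500.
At 50 labels/s: frame 78500 → 00:26:10:00.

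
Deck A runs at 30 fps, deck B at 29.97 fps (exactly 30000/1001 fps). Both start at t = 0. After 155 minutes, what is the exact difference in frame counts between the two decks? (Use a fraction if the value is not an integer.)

279000/1001 frames

155 min = 9300 s.
A emits 30 × 9300 = 279000 frames; B emits 30000/1001 × 9300 = 279000000/1001.
Difference = 279000/1001 frames (≈ 278.7213); B is behind A.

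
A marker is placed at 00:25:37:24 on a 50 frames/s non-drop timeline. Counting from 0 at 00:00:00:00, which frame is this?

Total seconds to the label: (0 × 3600 + 25 × 60 + 37) = 1537.
Frame index = 1537 × 50 + 24 = 76874.

76874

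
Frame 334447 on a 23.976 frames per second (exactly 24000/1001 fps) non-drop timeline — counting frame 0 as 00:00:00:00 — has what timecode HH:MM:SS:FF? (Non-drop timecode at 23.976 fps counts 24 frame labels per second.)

334447 ÷ 24 = 13935 full seconds, remainder 7 frames.
13935 s = 3 h 52 min 15 s.
Timecode: 03:52:15:07.

03:52:15:07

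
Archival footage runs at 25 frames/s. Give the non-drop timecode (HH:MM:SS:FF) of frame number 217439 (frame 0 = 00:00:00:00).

217439 ÷ 25 = 8697 full seconds, remainder 14 frames.
8697 s = 2 h 24 min 57 s.
Timecode: 02:24:57:14.

02:24:57:14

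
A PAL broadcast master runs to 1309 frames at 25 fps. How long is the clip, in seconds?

52.36 seconds

Running time = 1309 / (25) = 52.36 s.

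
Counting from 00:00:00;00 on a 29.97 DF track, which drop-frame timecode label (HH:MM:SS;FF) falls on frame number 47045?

Each 10-minute DF block holds 10 × 60 × 30 − 9 × 2 = 17982 frames. 47045 ÷ 17982 → 2 full blocks, remainder 11081.
Within the partial block the first minute is 1800 frames and each further minute 1798, so 6 further minute boundaries passed. Total skipped labels = 18 × 2 + 2 × 6 = 48.
Non-drop label index = 47045 + 48 = 47093; at 30 labels/s that is 00:26:09:23, i.e. DF 00:26:09;23.

00:26:09;23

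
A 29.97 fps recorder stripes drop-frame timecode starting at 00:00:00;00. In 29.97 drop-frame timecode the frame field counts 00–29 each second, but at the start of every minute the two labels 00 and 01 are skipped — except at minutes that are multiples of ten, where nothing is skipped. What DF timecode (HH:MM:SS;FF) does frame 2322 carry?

Each 10-minute DF block holds 10 × 60 × 30 − 9 × 2 = 17982 frames. 2322 ÷ 17982 → 0 full blocks, remainder 2322.
Within the partial block the first minute is 1800 frames and each further minute 1798, so 1 further minute boundary passed. Total skipped labels = 18 × 0 + 2 × 1 = 2.
Non-drop label index = 2322 + 2 = 2324; at 30 labels/s that is 00:01:17:14, i.e. DF 00:01:17;14.

00:01:17;14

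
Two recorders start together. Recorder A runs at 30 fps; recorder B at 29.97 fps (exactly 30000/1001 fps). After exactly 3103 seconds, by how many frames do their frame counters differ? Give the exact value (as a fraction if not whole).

A emits 30 × 3103 = 93090 frames; B emits 30000/1001 × 3103 = 93090000/1001.
Difference = 93090/1001 frames (≈ 92.9970); B is behind A.

93090/1001 frames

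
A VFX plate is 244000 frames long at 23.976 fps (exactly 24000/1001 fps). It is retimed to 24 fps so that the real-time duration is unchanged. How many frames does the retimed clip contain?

Target frames = source frames × (target rate / source rate) = 244000 × (24)/(24000/1001) = 244000 × 1001/1000 = 244244.

244244 frames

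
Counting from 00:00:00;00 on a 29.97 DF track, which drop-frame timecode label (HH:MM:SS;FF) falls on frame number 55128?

00:30:39;12

Ten DF minutes hold 17982 frames, so frame 55128 lies in block 3 (frames 53946–71927) with 1182 frames into that block.
The block's first minute is 1800 frames and the rest 1798 each; 1182 frames reaches minute 0, so 3 × 18 + 0 × 2 = 54 labels have been skipped so far.
Adding those back, label number 55128 + 54 = 55182 at 30 labels/s is 1839 s + 12 f = 0 h 30 min 39 s frame 12, i.e. 00:30:39;12.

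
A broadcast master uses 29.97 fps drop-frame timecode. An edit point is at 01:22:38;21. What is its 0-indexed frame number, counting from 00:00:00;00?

148613

Complete 10-minute blocks: 8, each 17982 frames → 143856.
Remaining 2 whole minutes in the current block: 1800 + 1 × 1798 = 3598 frames.
Within the current minute: 38 × 30 + 21 − 2 = 1159 (labels ;00/;01 skipped at this minute). Total = 143856 + 3598 + 1159 = 148613.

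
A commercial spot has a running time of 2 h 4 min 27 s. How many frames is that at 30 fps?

2 h 4 min 27 s = 7467 s.
Frames = 7467 × 30 = 224010.

224010 frames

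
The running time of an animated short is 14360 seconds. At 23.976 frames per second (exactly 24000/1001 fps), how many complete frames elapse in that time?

344295 frames

Frames = 14360 × 24000/1001 = 344640000/1001 ≈ 344295.7043.
Complete frames: 344295.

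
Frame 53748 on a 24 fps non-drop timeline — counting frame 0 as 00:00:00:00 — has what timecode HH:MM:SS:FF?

00:37:19:12

53748 ÷ 24 = 2239 full seconds, remainder 12 frames.
2239 s = 0 h 37 min 19 s.
Timecode: 00:37:19:12.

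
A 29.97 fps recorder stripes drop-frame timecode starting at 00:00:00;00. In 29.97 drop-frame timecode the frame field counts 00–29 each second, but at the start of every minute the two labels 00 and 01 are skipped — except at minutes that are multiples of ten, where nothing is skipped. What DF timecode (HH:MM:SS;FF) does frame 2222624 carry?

Ten DF minutes hold 17982 frames, so frame 2222624 lies in block 123 (frames 2211786–2229767) with 10838 frames into that block.
The block's first minute is 1800 frames and the rest 1798 each; 10838 frames reaches minute 6, so 123 × 18 + 6 × 2 = 2226 labels have been skipped so far.
Adding those back, label number 2222624 + 2226 = 2224850 at 30 labels/s is 74161 s + 20 f = 20 h 36 min 1 s frame 20, i.e. 20:36:01;20.

20:36:01;20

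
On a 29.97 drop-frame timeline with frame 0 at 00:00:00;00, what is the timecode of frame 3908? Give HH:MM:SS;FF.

00:02:10;12

Ten DF minutes hold 17982 frames, so frame 3908 lies in block 0 (frames 0–17981) with 3908 frames into that block.
The block's first minute is 1800 frames and the rest 1798 each; 3908 frames reaches minute 2, so 0 × 18 + 2 × 2 = 4 labels have been skipped so far.
Adding those back, label number 3908 + 4 = 3912 at 30 labels/s is 130 s + 12 f = 0 h 2 min 10 s frame 12, i.e. 00:02:10;12.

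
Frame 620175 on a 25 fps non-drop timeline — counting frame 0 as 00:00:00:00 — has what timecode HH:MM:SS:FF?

620175 ÷ 25 = 24807 full seconds, remainder 0 frames.
24807 s = 6 h 53 min 27 s.
Timecode: 06:53:27:00.

06:53:27:00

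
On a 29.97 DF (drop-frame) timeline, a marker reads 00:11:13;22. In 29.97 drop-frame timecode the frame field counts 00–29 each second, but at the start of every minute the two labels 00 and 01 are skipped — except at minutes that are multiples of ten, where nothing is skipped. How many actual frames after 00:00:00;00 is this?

20192

As if non-drop at 30 labels/s: (0 × 3600 + 11 × 60 + 13) × 30 + 22 = 20212.
Minute boundaries passed: 11; those not divisible by 10: 11 − 1 = 10; dropped labels = 2 × 10 = 20.
Actual frame index = 20212 − 20 = 20192.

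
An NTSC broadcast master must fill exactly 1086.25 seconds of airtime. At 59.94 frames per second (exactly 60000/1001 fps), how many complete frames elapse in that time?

Frames = 1086.25 × 60000/1001 = 5925000/91 ≈ 65109.8901.
Complete frames: 65109.

65109 frames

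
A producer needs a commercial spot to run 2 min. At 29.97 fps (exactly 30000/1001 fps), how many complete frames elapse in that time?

2 min = 120 s.
Frames = 120 × 30000/1001 = 3600000/1001 ≈ 3596.4036.
Complete frames: 3596.

3596 frames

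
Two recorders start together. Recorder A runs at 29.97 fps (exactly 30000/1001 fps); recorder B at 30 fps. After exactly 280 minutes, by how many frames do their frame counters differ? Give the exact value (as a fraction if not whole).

72000/143 frames

280 min = 16800 s.
A emits 30000/1001 × 16800 = 72000000/143 frames; B emits 30 × 16800 = 504000.
Difference = 72000/143 frames (≈ 503.4965); B is ahead of A.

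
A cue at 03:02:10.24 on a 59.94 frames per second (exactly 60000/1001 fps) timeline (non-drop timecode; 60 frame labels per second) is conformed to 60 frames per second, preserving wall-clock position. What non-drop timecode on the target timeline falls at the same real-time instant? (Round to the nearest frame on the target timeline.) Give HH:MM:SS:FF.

Source frame index: (3×3600 + 2×60 + 10) × 60 + 24 = 655824.
Real time: 655824 / (60000/1001) = 13676663/1250 s.
Target frame: (13676663/1250) × (60) = 82059978/125 ≈ 656479.824 → 656480.
At 60 labels/s: frame 656480 → 03:02:21:20.

03:02:21:20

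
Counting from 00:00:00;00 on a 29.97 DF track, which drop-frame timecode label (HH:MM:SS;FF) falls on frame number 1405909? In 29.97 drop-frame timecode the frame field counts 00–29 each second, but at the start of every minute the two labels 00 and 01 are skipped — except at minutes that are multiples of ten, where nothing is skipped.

Ten DF minutes hold 17982 frames, so frame 1405909 lies in block 78 (frames 1402596–1420577) with 3313 frames into that block.
The block's first minute is 1800 frames and the rest 1798 each; 3313 frames reaches minute 1, so 78 × 18 + 1 × 2 = 1406 labels have been skipped so far.
Adding those back, label number 1405909 + 1406 = 1407315 at 30 labels/s is 46910 s + 15 f = 13 h 1 min 50 s frame 15, i.e. 13:01:50;15.

13:01:50;15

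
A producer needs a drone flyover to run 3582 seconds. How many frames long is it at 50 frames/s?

179100 frames

Frames = 3582 × 50 = 179100.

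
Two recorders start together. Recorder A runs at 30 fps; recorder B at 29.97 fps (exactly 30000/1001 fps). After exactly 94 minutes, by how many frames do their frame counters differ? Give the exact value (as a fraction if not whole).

94 min = 5640 s.
A emits 30 × 5640 = 169200 frames; B emits 30000/1001 × 5640 = 169200000/1001.
Difference = 169200/1001 frames (≈ 169.0310); B is behind A.

169200/1001 frames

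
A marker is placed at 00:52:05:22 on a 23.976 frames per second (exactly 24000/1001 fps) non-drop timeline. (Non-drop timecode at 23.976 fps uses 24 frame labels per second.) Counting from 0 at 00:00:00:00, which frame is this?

75022

Total seconds to the label: (0 × 3600 + 52 × 60 + 5) = 3125.
Frame index = 3125 × 24 + 22 = 75022.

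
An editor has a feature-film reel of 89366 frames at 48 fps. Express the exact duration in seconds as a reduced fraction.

Running time = 89366 ÷ (48) = 89366 × 1/48 = 44683/24 s.

44683/24 seconds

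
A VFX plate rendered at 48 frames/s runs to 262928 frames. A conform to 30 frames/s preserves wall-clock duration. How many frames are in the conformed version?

Target frames = source frames × (target rate / source rate) = 262928 × (30)/(48) = 262928 × 5/8 = 164330.

164330 frames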